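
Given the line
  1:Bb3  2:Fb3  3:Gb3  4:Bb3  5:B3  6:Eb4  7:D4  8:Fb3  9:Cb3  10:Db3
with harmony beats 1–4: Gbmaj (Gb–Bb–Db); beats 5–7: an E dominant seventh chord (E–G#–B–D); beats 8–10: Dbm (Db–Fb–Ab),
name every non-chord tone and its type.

The harmony at that moment is Gb major triad (Gb, Bb, Db); Fb3 is not a chord tone.
It is approached by leap down from Bb3 and left by step up to Gb3.
Leap in, step out — an appoggiatura.
The harmony at that moment is E dominant seventh chord (E, G#, B, D); Eb4 is not a chord tone.
It is approached by leap up from B3 and left by step down to D4.
Leap in, step out — an appoggiatura.
The harmony at that moment is Db minor triad (Db, Fb, Ab); Cb3 is not a chord tone.
It is approached by leap down from Fb3 and left by step up to Db3.
Leap in, step out — an appoggiatura.

Fb3 (beat 2) — appoggiatura; Eb4 (beat 6) — appoggiatura; Cb3 (beat 9) — appoggiatura.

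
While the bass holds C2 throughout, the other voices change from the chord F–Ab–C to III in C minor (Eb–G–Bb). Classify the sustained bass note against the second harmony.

The harmony at that moment is Eb major triad (Eb, G, Bb); C2 is not a chord tone.
It is held over (the same pitch as the preceding C2) and then sustained as the same pitch into the next harmony.
Sustained through a change of harmony — a pedal tone.

Pedal tone (pedal point).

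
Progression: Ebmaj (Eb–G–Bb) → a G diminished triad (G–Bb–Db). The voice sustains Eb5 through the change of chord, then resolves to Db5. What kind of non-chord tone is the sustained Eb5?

The harmony at that moment is G diminished triad (G, Bb, Db); Eb5 is not a chord tone.
It is held over (the same pitch as the preceding Eb5) and left by step down to Db5.
Held over from the previous chord and resolving down by step — a suspension.

Eb5 is a suspension.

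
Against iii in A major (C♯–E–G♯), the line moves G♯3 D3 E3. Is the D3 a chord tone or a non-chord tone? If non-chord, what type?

Non-chord tone — an appoggiatura.

The harmony at that moment is C♯ minor triad (C♯, E, G♯); D3 is not a chord tone.
It is approached by leap down from G♯3 and left by step up to E3.
Leap in, step out — an appoggiatura.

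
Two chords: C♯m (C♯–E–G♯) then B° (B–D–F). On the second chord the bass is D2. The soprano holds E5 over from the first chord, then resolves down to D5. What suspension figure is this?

9–8 suspension.

At the second chord the bass is D2. The suspended E5 lies a ninth above the bass; after resolving down by step to D5, the interval above the bass becomes an octave.
Suspension figures are named by those two intervals: 9–8.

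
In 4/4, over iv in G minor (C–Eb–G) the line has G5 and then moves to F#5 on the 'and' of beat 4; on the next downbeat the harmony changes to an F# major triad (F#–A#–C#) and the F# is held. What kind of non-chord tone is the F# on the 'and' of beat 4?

Anticipation.

The harmony at that moment is C minor triad (C, Eb, G); F#5 is not a chord tone.
It is approached by step down from G5 and then sustained as the same pitch into the next harmony.
Arriving early and becoming a chord tone when the harmony changes — an anticipation.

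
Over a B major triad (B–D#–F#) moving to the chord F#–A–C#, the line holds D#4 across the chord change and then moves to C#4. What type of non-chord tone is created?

The harmony at that moment is F# minor triad (F#, A, C#); D#4 is not a chord tone.
It is held over (the same pitch as the preceding D#4) and left by step down to C#4.
Held over from the previous chord and resolving down by step — a suspension.

D#4 is a suspension.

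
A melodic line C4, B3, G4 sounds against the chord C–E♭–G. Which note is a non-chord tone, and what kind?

B3 is an escape tone.

The harmony at that moment is C minor triad (C, E♭, G); B3 is not a chord tone.
It is approached by step down from C4 and left by leap up to G4.
Step in, leap out — an escape tone.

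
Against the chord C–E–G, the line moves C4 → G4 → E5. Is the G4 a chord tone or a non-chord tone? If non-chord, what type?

C major triad contains C, E, G; G is the fifth, so it is a chord tone.

Chord tone (the fifth of C major triad).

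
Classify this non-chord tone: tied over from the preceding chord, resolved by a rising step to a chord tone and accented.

Retardation.

Approach: by preparation — the pitch is first a chord tone, then held (tied or repeated) while the harmony changes under it. Departure: up by step. Metric position: strong.
A prepared dissonance that resolves upward by step — a retardation. (The same figure resolving downward would be a suspension.)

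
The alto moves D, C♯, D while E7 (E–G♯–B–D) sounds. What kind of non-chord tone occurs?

C♯ is a neighbor tone.

The harmony at that moment is E dominant seventh chord (E, G♯, B, D); C♯ is not a chord tone.
It is approached by step down from D and left by step up to D.
Step away and step back to the same note — a neighbor tone (lower neighbor).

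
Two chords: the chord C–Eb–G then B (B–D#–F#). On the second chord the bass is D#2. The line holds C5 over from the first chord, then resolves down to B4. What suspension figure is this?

7–6 suspension.

At the second chord the bass is D#2. The suspended C5 lies a seventh above the bass; after resolving down by step to B4, the interval above the bass becomes a sixth.
Suspension figures are named by those two intervals: 7–6.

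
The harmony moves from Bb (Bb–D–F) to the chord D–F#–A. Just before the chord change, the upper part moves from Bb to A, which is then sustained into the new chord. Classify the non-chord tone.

The harmony at that moment is Bb major triad (Bb, D, F); A is not a chord tone.
It is approached by step down from Bb and then sustained as the same pitch into the next harmony.
Arriving early and becoming a chord tone when the harmony changes — an anticipation.

A is an anticipation.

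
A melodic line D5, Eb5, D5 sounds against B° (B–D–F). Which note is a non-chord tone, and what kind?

Eb5 is a neighbor tone.

The harmony at that moment is B diminished triad (B, D, F); Eb5 is not a chord tone.
It is approached by step up from D5 and left by step down to D5.
Step away and step back to the same note — a neighbor tone (upper neighbor).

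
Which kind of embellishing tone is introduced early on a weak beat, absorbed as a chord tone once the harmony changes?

Anticipation.

Approach: ahead of the chord change (typically by step), so it is dissonant against the current harmony. Departure: none — the same pitch is restated or held and is a chord tone of the new harmony.
Dissonant first, consonant once the harmony catches up: the note simply arrives early — an anticipation. (The reverse timing, consonant first and dissonant after the change, would be a suspension or retardation.)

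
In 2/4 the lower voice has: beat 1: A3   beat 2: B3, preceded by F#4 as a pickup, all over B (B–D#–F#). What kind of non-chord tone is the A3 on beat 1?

The harmony at that moment is B major triad (B, D#, F#); A3 is not a chord tone.
It is approached by leap down from F#4 and left by step up to B3.
Leap in, step out, metrically accented — an appoggiatura.

Appoggiatura.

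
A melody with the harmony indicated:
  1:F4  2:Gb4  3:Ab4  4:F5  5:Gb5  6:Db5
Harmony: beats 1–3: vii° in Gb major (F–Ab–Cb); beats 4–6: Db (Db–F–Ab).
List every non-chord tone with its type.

Gb4 (beat 2) — passing tone; Gb5 (beat 5) — escape tone.

The harmony at that moment is F diminished triad (F, Ab, Cb); Gb4 is not a chord tone.
It is approached by step up from F4 and left by step up to Ab4.
Step in, step out in the same direction — a passing tone.
The harmony at that moment is Db major triad (Db, F, Ab); Gb5 is not a chord tone.
It is approached by step up from F5 and left by leap down to Db5.
Step in, leap out — an escape tone.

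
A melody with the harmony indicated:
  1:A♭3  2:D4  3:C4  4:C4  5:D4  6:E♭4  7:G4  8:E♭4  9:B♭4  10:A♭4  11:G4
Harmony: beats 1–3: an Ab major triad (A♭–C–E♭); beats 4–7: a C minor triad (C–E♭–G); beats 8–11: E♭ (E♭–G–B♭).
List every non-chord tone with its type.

The harmony at that moment is A♭ major triad (A♭, C, E♭); D4 is not a chord tone.
It is approached by leap up from A♭3 and left by step down to C4.
Leap in, step out — an appoggiatura.
The harmony at that moment is C minor triad (C, E♭, G); D4 is not a chord tone.
It is approached by step up from C4 and left by step up to E♭4.
Step in, step out in the same direction — a passing tone.
The harmony at that moment is E♭ major triad (E♭, G, B♭); A♭4 is not a chord tone.
It is approached by step down from B♭4 and left by step down to G4.
Step in, step out in the same direction — a passing tone.

D4 (beat 2) — appoggiatura; D4 (beat 5) — passing tone; A♭4 (beat 10) — passing tone.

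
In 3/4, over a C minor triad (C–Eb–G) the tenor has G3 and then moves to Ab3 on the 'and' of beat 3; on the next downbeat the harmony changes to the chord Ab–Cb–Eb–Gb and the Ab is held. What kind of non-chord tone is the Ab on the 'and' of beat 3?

Anticipation.

The harmony at that moment is C minor triad (C, Eb, G); Ab3 is not a chord tone.
It is approached by step up from G3 and then sustained as the same pitch into the next harmony.
Arriving early and becoming a chord tone when the harmony changes — an anticipation.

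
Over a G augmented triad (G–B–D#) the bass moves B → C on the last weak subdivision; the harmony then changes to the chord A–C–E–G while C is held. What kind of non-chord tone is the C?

C is an anticipation.

The harmony at that moment is G augmented triad (G, B, D#); C is not a chord tone.
It is approached by step up from B and then sustained as the same pitch into the next harmony.
Arriving early and becoming a chord tone when the harmony changes — an anticipation.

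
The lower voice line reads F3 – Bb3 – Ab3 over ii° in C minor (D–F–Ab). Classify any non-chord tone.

Bb3 is an appoggiatura.

The harmony at that moment is D diminished triad (D, F, Ab); Bb3 is not a chord tone.
It is approached by leap up from F3 and left by step down to Ab3.
Leap in, step out — an appoggiatura.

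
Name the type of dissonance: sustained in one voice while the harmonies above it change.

Approach: none. Departure: none — a single pitch is sustained while the chords change around it, passing through harmonies that do not contain it.
No melodic motion at all; the dissonance is created entirely by the moving harmonies against the stationary note — a pedal tone (pedal point).

Pedal tone.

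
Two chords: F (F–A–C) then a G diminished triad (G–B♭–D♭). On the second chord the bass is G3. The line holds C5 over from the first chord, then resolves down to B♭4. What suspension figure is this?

At the second chord the bass is G3. The suspended C5 lies a fourth above the bass; after resolving down by step to B♭4, the interval above the bass becomes a third.
Suspension figures are named by those two intervals: 4–3.

4–3 suspension.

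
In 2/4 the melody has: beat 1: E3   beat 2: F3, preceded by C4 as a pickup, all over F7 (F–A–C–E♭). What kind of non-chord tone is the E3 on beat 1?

The harmony at that moment is F dominant seventh chord (F, A, C, E♭); E3 is not a chord tone.
It is approached by leap down from C4 and left by step up to F3.
Leap in, step out, metrically accented — an appoggiatura.

Appoggiatura.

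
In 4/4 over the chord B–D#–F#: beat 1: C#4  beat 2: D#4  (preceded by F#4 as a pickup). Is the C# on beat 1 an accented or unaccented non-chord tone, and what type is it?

Accented appoggiatura.

The harmony at that moment is B major triad (B, D#, F#); C#4 is not a chord tone.
It is approached by leap down from F#4 and left by step up to D#4.
Leap in, step out — an appoggiatura.
It falls on the downbeat, so it is accented.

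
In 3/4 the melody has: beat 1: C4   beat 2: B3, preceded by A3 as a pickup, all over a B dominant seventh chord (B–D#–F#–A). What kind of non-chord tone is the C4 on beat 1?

The harmony at that moment is B dominant seventh chord (B, D#, F#, A); C4 is not a chord tone.
It is approached by leap up from A3 and left by step down to B3.
Leap in, step out, metrically accented — an appoggiatura.

Appoggiatura.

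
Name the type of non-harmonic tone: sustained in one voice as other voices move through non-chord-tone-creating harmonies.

Pedal tone.

Approach: none. Departure: none — a single pitch is sustained while the chords change around it, passing through harmonies that do not contain it.
No melodic motion at all; the dissonance is created entirely by the moving harmonies against the stationary note — a pedal tone (pedal point).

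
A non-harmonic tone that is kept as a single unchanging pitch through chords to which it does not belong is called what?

Approach: none. Departure: none — a single pitch is sustained while the chords change around it, passing through harmonies that do not contain it.
No melodic motion at all; the dissonance is created entirely by the moving harmonies against the stationary note — a pedal tone (pedal point).

Pedal tone.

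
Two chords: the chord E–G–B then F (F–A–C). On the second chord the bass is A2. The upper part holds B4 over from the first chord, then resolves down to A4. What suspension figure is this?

At the second chord the bass is A2. The suspended B4 lies a ninth above the bass; after resolving down by step to A4, the interval above the bass becomes an octave.
Suspension figures are named by those two intervals: 9–8.

9–8 suspension.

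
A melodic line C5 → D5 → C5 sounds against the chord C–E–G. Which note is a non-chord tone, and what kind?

The harmony at that moment is C major triad (C, E, G); D5 is not a chord tone.
It is approached by step up from C5 and left by step down to C5.
Step away and step back to the same note — a neighbor tone (upper neighbor).

D5 is a neighbor tone.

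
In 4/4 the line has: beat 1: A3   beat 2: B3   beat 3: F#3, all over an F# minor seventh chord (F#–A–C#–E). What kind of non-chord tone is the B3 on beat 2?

Escape tone.

The harmony at that moment is F# minor seventh chord (F#, A, C#, E); B3 is not a chord tone.
It is approached by step up from A3 and left by leap down to F#3.
Step in, leap out, on a weak beat — an escape tone.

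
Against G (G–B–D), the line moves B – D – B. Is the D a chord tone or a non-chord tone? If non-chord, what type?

Chord tone (the fifth of G major triad).

G major triad contains G, B, D; D is the fifth, so it is a chord tone.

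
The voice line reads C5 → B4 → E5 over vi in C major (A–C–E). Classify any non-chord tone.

B4 is an escape tone.

The harmony at that moment is A minor triad (A, C, E); B4 is not a chord tone.
It is approached by step down from C5 and left by leap up to E5.
Step in, leap out — an escape tone.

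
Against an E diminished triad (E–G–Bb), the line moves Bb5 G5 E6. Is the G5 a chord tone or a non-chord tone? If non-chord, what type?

E diminished triad contains E, G, Bb; G is the third, so it is a chord tone.

Chord tone (the third of E diminished triad).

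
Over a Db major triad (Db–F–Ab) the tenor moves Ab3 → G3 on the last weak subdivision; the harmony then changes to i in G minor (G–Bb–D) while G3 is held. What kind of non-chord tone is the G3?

G3 is an anticipation.

The harmony at that moment is Db major triad (Db, F, Ab); G3 is not a chord tone.
It is approached by step down from Ab3 and then sustained as the same pitch into the next harmony.
Arriving early and becoming a chord tone when the harmony changes — an anticipation.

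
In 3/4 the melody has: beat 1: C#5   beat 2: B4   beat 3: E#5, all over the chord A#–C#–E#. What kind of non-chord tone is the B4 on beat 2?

The harmony at that moment is A# minor triad (A#, C#, E#); B4 is not a chord tone.
It is approached by step down from C#5 and left by leap up to E#5.
Step in, leap out, on a weak beat — an escape tone.

Escape tone.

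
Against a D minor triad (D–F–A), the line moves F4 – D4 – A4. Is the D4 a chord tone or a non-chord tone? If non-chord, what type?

D minor triad contains D, F, A; D is the root, so it is a chord tone.

Chord tone (the root of D minor triad).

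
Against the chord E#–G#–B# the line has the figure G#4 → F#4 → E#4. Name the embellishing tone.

The harmony at that moment is E# minor triad (E#, G#, B#); F#4 is not a chord tone.
It is approached by step down from G#4 and left by step down to E#4.
Step in, step out in the same direction — a passing tone.

F#4 is a passing tone.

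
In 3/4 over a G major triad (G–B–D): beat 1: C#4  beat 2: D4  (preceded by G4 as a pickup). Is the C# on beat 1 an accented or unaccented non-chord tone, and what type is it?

The harmony at that moment is G major triad (G, B, D); C#4 is not a chord tone.
It is approached by leap down from G4 and left by step up to D4.
Leap in, step out — an appoggiatura.
It falls on the downbeat, so it is accented.

Accented appoggiatura.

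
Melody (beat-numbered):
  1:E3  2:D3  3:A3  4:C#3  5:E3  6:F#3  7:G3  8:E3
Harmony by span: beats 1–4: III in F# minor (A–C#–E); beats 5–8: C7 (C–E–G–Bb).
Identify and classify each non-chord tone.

The harmony at that moment is A major triad (A, C#, E); D3 is not a chord tone.
It is approached by step down from E3 and left by leap up to A3.
Step in, leap out — an escape tone.
The harmony at that moment is C dominant seventh chord (C, E, G, Bb); F#3 is not a chord tone.
It is approached by step up from E3 and left by step up to G3.
Step in, step out in the same direction — a passing tone.

D3 (beat 2) — escape tone; F#3 (beat 6) — passing tone.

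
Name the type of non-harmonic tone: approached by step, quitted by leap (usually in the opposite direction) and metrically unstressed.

Escape tone.

Approach: by step. Departure: by leap. Metric position: weak.
Step in, leap out, from a weak position — an escape tone (échappée). (It is the mirror image of the appoggiatura, which leaps in and steps out on a strong beat.)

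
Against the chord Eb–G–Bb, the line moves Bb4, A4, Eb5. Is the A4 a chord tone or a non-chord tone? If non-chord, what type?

Non-chord tone — an escape tone.

The harmony at that moment is Eb major triad (Eb, G, Bb); A4 is not a chord tone.
It is approached by step down from Bb4 and left by leap up to Eb5.
Step in, leap out — an escape tone.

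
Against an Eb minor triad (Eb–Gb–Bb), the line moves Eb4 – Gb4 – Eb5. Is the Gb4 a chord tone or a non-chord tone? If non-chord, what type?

Eb minor triad contains Eb, Gb, Bb; Gb is the third, so it is a chord tone.

Chord tone (the third of Eb minor triad).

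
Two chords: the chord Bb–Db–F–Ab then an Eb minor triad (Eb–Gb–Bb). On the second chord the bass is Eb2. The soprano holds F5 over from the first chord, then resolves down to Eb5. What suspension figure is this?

9–8 suspension.

At the second chord the bass is Eb2. The suspended F5 lies a ninth above the bass; after resolving down by step to Eb5, the interval above the bass becomes an octave.
Suspension figures are named by those two intervals: 9–8.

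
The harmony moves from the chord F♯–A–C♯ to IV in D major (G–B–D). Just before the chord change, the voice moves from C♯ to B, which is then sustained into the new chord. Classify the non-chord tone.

The harmony at that moment is F♯ minor triad (F♯, A, C♯); B is not a chord tone.
It is approached by step down from C♯ and then sustained as the same pitch into the next harmony.
Arriving early and becoming a chord tone when the harmony changes — an anticipation.

B is an anticipation.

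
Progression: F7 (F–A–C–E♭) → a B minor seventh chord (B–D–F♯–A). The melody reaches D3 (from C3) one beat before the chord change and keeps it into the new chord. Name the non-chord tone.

The harmony at that moment is F dominant seventh chord (F, A, C, E♭); D3 is not a chord tone.
It is approached by step up from C3 and then sustained as the same pitch into the next harmony.
Arriving early and becoming a chord tone when the harmony changes — an anticipation.

D3 is an anticipation.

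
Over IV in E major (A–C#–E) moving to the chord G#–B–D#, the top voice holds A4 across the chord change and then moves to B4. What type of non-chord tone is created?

A4 is a retardation.

The harmony at that moment is G# minor triad (G#, B, D#); A4 is not a chord tone.
It is held over (the same pitch as the preceding A4) and left by step up to B4.
Held over from the previous chord and resolving up by step — a retardation.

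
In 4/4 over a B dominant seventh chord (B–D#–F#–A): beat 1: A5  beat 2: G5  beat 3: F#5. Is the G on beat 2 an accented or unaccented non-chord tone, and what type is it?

The harmony at that moment is B dominant seventh chord (B, D#, F#, A); G5 is not a chord tone.
It is approached by step down from A5 and left by step down to F#5.
Step in, step out in the same direction — a passing tone.
It falls on a weak beat, so it is unaccented.

Unaccented passing tone.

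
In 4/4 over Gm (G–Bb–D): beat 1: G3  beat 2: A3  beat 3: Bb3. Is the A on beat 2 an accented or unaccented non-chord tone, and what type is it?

Unaccented passing tone.

The harmony at that moment is G minor triad (G, Bb, D); A3 is not a chord tone.
It is approached by step up from G3 and left by step up to Bb3.
Step in, step out in the same direction — a passing tone.
It falls on a weak beat, so it is unaccented.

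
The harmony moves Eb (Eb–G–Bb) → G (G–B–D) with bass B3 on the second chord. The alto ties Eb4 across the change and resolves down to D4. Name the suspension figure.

At the second chord the bass is B3. The suspended Eb4 lies a fourth above the bass; after resolving down by step to D4, the interval above the bass becomes a third.
Suspension figures are named by those two intervals: 4–3.

4–3 suspension.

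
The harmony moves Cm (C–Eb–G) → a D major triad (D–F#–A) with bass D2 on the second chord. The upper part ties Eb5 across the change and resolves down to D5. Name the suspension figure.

At the second chord the bass is D2. The suspended Eb5 lies a ninth above the bass; after resolving down by step to D5, the interval above the bass becomes an octave.
Suspension figures are named by those two intervals: 9–8.

9–8 suspension.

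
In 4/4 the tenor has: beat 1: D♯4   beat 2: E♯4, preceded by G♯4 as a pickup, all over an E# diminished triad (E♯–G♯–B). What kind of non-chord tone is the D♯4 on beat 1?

The harmony at that moment is E♯ diminished triad (E♯, G♯, B); D♯4 is not a chord tone.
It is approached by leap down from G♯4 and left by step up to E♯4.
Leap in, step out, metrically accented — an appoggiatura.

Appoggiatura.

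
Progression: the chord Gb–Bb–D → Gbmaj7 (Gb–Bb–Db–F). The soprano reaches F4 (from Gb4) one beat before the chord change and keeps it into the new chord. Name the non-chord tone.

The harmony at that moment is Gb augmented triad (Gb, Bb, D); F4 is not a chord tone.
It is approached by step down from Gb4 and then sustained as the same pitch into the next harmony.
Arriving early and becoming a chord tone when the harmony changes — an anticipation.

F4 is an anticipation.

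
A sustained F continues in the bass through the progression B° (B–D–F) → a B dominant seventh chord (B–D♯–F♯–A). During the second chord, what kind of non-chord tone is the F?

The harmony at that moment is B dominant seventh chord (B, D♯, F♯, A); F is not a chord tone.
It is held over (the same pitch as the preceding F) and then sustained as the same pitch into the next harmony.
Sustained through a change of harmony — a pedal tone.

Pedal tone (pedal point).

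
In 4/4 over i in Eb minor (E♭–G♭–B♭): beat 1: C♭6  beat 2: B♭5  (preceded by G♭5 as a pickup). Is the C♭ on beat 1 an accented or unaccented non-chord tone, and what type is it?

The harmony at that moment is E♭ minor triad (E♭, G♭, B♭); C♭6 is not a chord tone.
It is approached by leap up from G♭5 and left by step down to B♭5.
Leap in, step out — an appoggiatura.
It falls on the downbeat, so it is accented.

Accented appoggiatura.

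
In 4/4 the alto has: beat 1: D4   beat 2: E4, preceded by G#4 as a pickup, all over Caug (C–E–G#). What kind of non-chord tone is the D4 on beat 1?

The harmony at that moment is C augmented triad (C, E, G#); D4 is not a chord tone.
It is approached by leap down from G#4 and left by step up to E4.
Leap in, step out, metrically accented — an appoggiatura.

Appoggiatura.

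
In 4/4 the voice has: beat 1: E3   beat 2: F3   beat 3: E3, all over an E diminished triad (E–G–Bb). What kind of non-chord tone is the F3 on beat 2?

Upper neighbor tone.

The harmony at that moment is E diminished triad (E, G, Bb); F3 is not a chord tone.
It is approached by step up from E3 and left by step down to E3.
Step away and step back to the same note — a neighbor tone (upper neighbor).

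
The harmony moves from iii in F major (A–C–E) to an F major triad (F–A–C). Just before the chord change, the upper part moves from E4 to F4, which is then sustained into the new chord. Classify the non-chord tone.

The harmony at that moment is A minor triad (A, C, E); F4 is not a chord tone.
It is approached by step up from E4 and then sustained as the same pitch into the next harmony.
Arriving early and becoming a chord tone when the harmony changes — an anticipation.

F4 is an anticipation.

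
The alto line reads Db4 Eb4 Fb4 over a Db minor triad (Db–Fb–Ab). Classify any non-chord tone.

Eb4 is a passing tone.

The harmony at that moment is Db minor triad (Db, Fb, Ab); Eb4 is not a chord tone.
It is approached by step up from Db4 and left by step up to Fb4.
Step in, step out in the same direction — a passing tone.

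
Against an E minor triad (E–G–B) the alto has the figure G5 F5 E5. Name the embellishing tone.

The harmony at that moment is E minor triad (E, G, B); F5 is not a chord tone.
It is approached by step down from G5 and left by step down to E5.
Step in, step out in the same direction — a passing tone.

F5 is a passing tone.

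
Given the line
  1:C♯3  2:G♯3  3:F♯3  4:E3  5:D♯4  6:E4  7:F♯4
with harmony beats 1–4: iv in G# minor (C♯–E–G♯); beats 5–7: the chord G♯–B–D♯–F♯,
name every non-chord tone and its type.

The harmony at that moment is C♯ minor triad (C♯, E, G♯); F♯3 is not a chord tone.
It is approached by step down from G♯3 and left by step down to E3.
Step in, step out in the same direction — a passing tone.
The harmony at that moment is G♯ minor seventh chord (G♯, B, D♯, F♯); E4 is not a chord tone.
It is approached by step up from D♯4 and left by step up to F♯4.
Step in, step out in the same direction — a passing tone.

F♯3 (beat 3) — passing tone; E4 (beat 6) — passing tone.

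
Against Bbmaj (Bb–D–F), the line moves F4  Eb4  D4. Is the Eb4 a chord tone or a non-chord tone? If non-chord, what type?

The harmony at that moment is Bb major triad (Bb, D, F); Eb4 is not a chord tone.
It is approached by step down from F4 and left by step down to D4.
Step in, step out in the same direction — a passing tone.

Non-chord tone — a passing tone.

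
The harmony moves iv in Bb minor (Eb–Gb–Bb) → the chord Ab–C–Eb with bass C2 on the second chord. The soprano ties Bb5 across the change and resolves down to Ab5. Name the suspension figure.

7–6 suspension.

At the second chord the bass is C2. The suspended Bb5 lies a seventh above the bass; after resolving down by step to Ab5, the interval above the bass becomes a sixth.
Suspension figures are named by those two intervals: 7–6.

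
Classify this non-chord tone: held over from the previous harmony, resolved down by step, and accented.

Suspension.

Approach: by preparation — the pitch is first a chord tone, then held (tied or repeated) while the harmony changes under it. Departure: down by step. Metric position: strong.
A prepared dissonance that resolves downward by step — a suspension. (The same figure resolving upward would be a retardation.)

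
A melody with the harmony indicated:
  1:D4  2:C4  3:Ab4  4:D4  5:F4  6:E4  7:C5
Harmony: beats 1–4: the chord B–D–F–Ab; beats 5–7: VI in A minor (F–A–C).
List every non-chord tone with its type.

C4 (beat 2) — escape tone; E4 (beat 6) — escape tone.

The harmony at that moment is B diminished seventh chord (B, D, F, Ab); C4 is not a chord tone.
It is approached by step down from D4 and left by leap up to Ab4.
Step in, leap out — an escape tone.
The harmony at that moment is F major triad (F, A, C); E4 is not a chord tone.
It is approached by step down from F4 and left by leap up to C5.
Step in, leap out — an escape tone.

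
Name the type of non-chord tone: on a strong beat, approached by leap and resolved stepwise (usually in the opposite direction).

Appoggiatura.

Approach: by leap. Departure: by step. Metric position: strong.
Leap in, step out, in a metrically strong position — an appoggiatura. (It is the mirror image of the escape tone, which steps in and leaps out from a weak position.)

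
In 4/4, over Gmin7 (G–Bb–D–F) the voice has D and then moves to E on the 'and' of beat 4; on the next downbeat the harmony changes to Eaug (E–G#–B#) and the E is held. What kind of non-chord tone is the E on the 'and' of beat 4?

The harmony at that moment is G minor seventh chord (G, Bb, D, F); E is not a chord tone.
It is approached by step up from D and then sustained as the same pitch into the next harmony.
Arriving early and becoming a chord tone when the harmony changes — an anticipation.

Anticipation.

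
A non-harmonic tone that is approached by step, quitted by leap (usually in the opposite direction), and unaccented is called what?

Escape tone.

Approach: by step. Departure: by leap. Metric position: weak.
Step in, leap out, from a weak position — an escape tone (échappée). (It is the mirror image of the appoggiatura, which leaps in and steps out on a strong beat.)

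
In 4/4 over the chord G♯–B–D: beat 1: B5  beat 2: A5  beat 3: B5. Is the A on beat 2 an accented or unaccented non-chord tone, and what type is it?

The harmony at that moment is G♯ diminished triad (G♯, B, D); A5 is not a chord tone.
It is approached by step down from B5 and left by step up to B5.
Step away and step back to the same note — a neighbor tone (lower neighbor).
It falls on a weak beat, so it is unaccented.

Unaccented neighbor tone.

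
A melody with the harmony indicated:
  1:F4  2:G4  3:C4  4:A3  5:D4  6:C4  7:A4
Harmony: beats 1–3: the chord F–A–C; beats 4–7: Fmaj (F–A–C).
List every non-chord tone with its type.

G4 (beat 2) — escape tone; D4 (beat 5) — appoggiatura.

The harmony at that moment is F major triad (F, A, C); G4 is not a chord tone.
It is approached by step up from F4 and left by leap down to C4.
Step in, leap out — an escape tone.
The harmony at that moment is F major triad (F, A, C); D4 is not a chord tone.
It is approached by leap up from A3 and left by step down to C4.
Leap in, step out — an appoggiatura.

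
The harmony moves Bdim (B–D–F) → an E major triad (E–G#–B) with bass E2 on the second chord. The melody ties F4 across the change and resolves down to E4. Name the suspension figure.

At the second chord the bass is E2. The suspended F4 lies a ninth above the bass; after resolving down by step to E4, the interval above the bass becomes an octave.
Suspension figures are named by those two intervals: 9–8.

9–8 suspension.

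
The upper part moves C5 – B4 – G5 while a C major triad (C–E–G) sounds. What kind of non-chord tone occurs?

The harmony at that moment is C major triad (C, E, G); B4 is not a chord tone.
It is approached by step down from C5 and left by leap up to G5.
Step in, leap out — an escape tone.

B4 is an escape tone.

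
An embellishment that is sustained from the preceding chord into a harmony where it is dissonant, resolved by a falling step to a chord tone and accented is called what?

Approach: by preparation — the pitch is first a chord tone, then held (tied or repeated) while the harmony changes under it. Departure: down by step. Metric position: strong.
A prepared dissonance that resolves downward by step — a suspension. (The same figure resolving upward would be a retardation.)

Suspension.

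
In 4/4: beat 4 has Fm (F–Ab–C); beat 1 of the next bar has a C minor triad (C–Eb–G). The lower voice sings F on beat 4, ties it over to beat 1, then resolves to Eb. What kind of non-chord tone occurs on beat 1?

The harmony at that moment is C minor triad (C, Eb, G); F is not a chord tone.
It is held over (the same pitch as the preceding F) and left by step down to Eb.
Held over from the previous chord and resolving down by step — a suspension.

Suspension.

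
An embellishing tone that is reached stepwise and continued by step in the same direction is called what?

Approach: by step. Departure: by step, continuing in the same direction.
Stepwise on both sides with no change of direction means the note fills in the space between two different chord tones — a passing tone. (Had it turned back to its starting note it would be a neighbor tone instead.)

Passing tone.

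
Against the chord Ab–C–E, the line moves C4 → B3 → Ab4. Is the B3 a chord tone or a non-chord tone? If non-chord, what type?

The harmony at that moment is Ab augmented triad (Ab, C, E); B3 is not a chord tone.
It is approached by step down from C4 and left by leap up to Ab4.
Step in, leap out — an escape tone.

Non-chord tone — an escape tone.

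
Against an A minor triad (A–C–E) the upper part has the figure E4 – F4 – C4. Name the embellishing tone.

The harmony at that moment is A minor triad (A, C, E); F4 is not a chord tone.
It is approached by step up from E4 and left by leap down to C4.
Step in, leap out — an escape tone.

F4 is an escape tone.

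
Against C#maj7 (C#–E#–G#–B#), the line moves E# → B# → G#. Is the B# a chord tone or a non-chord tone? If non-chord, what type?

C# major seventh chord contains C#, E#, G#, B#; B# is the seventh, so it is a chord tone.

Chord tone (the seventh of C# major seventh chord).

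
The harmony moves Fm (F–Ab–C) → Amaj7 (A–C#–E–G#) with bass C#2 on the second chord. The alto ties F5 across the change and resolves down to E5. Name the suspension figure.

At the second chord the bass is C#2. The suspended F5 lies a fourth above the bass; after resolving down by step to E5, the interval above the bass becomes a third.
Suspension figures are named by those two intervals: 4–3.

4–3 suspension.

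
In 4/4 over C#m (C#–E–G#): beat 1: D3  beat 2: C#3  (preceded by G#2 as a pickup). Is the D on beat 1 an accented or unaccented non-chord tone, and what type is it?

Accented appoggiatura.

The harmony at that moment is C# minor triad (C#, E, G#); D3 is not a chord tone.
It is approached by leap up from G#2 and left by step down to C#3.
Leap in, step out — an appoggiatura.
It falls on the downbeat, so it is accented.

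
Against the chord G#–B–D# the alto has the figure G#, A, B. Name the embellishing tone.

A is a passing tone.

The harmony at that moment is G# minor triad (G#, B, D#); A is not a chord tone.
It is approached by step up from G# and left by step up to B.
Step in, step out in the same direction — a passing tone.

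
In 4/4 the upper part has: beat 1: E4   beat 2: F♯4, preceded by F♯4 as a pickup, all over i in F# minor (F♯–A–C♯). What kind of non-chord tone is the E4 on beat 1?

Lower neighbor tone.

The harmony at that moment is F♯ minor triad (F♯, A, C♯); E4 is not a chord tone.
It is approached by step down from F♯4 and left by step up to F♯4.
Step away and step back to the same note — a neighbor tone (lower neighbor).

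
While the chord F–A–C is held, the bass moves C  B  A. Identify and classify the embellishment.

B is a passing tone.

The harmony at that moment is F major triad (F, A, C); B is not a chord tone.
It is approached by step down from C and left by step down to A.
Step in, step out in the same direction — a passing tone.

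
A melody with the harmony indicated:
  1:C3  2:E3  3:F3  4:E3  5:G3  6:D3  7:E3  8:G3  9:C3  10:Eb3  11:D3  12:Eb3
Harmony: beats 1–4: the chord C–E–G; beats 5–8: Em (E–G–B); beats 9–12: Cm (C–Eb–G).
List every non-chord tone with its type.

F3 (beat 3) — neighbor tone; D3 (beat 6) — appoggiatura; D3 (beat 11) — neighbor tone.

The harmony at that moment is C major triad (C, E, G); F3 is not a chord tone.
It is approached by step up from E3 and left by step down to E3.
Step away and step back to the same note — a neighbor tone (upper neighbor).
The harmony at that moment is E minor triad (E, G, B); D3 is not a chord tone.
It is approached by leap down from G3 and left by step up to E3.
Leap in, step out — an appoggiatura.
The harmony at that moment is C minor triad (C, Eb, G); D3 is not a chord tone.
It is approached by step down from Eb3 and left by step up to Eb3.
Step away and step back to the same note — a neighbor tone (lower neighbor).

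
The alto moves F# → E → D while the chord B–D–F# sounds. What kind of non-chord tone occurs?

The harmony at that moment is B minor triad (B, D, F#); E is not a chord tone.
It is approached by step down from F# and left by step down to D.
Step in, step out in the same direction — a passing tone.

E is a passing tone.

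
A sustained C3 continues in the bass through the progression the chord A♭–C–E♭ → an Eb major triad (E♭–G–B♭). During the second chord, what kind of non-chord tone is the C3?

The harmony at that moment is E♭ major triad (E♭, G, B♭); C3 is not a chord tone.
It is held over (the same pitch as the preceding C3) and then sustained as the same pitch into the next harmony.
Sustained through a change of harmony — a pedal tone.

Pedal tone (pedal point).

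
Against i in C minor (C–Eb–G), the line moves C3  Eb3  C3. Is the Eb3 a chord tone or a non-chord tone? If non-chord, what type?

Chord tone (the third of C minor triad).

C minor triad contains C, Eb, G; Eb is the third, so it is a chord tone.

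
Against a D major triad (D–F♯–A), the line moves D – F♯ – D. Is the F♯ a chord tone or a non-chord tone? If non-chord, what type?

D major triad contains D, F♯, A; F♯ is the third, so it is a chord tone.

Chord tone (the third of D major triad).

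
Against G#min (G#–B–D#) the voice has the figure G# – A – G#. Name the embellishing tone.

The harmony at that moment is G# minor triad (G#, B, D#); A is not a chord tone.
It is approached by step up from G# and left by step down to G#.
Step away and step back to the same note — a neighbor tone (upper neighbor).

A is a neighbor tone.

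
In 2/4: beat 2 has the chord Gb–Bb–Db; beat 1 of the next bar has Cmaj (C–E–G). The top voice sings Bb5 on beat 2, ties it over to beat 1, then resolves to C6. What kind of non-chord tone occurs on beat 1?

The harmony at that moment is C major triad (C, E, G); Bb5 is not a chord tone.
It is held over (the same pitch as the preceding Bb5) and left by step up to C6.
Held over from the previous chord and resolving up by step — a retardation.

Retardation.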